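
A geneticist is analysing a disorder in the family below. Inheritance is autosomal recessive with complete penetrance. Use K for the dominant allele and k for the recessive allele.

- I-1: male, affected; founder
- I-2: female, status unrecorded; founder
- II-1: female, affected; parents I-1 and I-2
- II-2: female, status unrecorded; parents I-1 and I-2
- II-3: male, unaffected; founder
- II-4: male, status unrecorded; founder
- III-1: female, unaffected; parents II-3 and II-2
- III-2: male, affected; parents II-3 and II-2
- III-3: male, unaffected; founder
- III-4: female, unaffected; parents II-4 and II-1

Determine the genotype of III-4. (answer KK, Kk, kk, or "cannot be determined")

From phenotype alone, III-4 is KK or Kk.
III-4 is unaffected so carries K and received k from II-1 (kk), so III-4 is Kk.

Kk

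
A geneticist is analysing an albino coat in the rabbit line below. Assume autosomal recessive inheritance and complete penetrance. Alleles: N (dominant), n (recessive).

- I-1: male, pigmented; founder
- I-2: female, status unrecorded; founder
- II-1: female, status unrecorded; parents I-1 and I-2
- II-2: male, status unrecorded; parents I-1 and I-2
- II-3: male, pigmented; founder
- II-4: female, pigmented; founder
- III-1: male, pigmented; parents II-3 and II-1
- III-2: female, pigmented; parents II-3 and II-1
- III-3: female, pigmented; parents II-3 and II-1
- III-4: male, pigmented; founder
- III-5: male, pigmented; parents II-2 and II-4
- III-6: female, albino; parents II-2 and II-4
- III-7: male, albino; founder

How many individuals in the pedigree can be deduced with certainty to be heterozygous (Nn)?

Obligate heterozygotes: II-4 is pigmented so carries N and passed n to III-6 (nn), so II-4 is Nn.
Every other individual is either homozygous by phenotype or has at least one consistent homozygous assignment, so the count is 1.

1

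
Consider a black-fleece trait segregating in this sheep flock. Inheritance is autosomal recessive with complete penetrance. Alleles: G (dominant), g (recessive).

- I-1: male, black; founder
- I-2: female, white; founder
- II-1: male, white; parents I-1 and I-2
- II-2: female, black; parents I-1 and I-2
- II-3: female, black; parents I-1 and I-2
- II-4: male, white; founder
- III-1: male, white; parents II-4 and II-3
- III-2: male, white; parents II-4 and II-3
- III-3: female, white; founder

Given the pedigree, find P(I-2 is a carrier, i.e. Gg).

1

I-2 is white so carries G and passed g to II-2 (gg), so I-2 is Gg, giving P(Gg) = 1.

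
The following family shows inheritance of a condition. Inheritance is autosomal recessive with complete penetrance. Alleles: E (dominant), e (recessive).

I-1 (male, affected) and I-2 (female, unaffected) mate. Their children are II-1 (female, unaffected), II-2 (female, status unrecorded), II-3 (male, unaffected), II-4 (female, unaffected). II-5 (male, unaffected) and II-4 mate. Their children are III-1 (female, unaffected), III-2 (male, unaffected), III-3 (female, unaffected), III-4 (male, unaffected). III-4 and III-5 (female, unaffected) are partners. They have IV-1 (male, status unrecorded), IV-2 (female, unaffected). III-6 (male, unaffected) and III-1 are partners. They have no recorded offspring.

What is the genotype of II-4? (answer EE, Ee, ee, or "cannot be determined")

Ee

From phenotype alone, II-4 is EE or Ee.
II-4 is unaffected so carries E and received e from I-1 (ee), so II-4 is Ee.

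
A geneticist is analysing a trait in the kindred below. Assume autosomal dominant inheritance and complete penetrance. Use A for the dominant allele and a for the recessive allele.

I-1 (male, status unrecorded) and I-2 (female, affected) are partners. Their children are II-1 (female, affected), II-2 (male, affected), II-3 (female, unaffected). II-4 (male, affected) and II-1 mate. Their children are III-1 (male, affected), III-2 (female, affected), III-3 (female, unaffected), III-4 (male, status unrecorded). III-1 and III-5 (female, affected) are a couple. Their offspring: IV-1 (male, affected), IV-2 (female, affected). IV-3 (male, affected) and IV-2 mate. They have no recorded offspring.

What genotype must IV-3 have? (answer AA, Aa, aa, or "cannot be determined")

cannot be determined

IV-3's phenotype allows AA or Aa, and no parent or child forces a single allele at both positions; consistent genotype assignments exist with IV-3 as AA or Aa.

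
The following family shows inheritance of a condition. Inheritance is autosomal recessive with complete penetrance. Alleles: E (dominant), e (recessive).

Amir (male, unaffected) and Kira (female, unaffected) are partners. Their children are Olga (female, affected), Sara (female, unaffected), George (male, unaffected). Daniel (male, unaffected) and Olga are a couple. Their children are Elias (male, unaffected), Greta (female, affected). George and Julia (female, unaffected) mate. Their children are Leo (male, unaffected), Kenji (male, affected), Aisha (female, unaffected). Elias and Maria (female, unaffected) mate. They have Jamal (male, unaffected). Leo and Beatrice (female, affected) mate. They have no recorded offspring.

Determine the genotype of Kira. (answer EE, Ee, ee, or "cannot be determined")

Ee

From phenotype alone, Kira is EE or Ee.
Kira is unaffected so carries E and passed e to Olga (ee), so Kira is Ee.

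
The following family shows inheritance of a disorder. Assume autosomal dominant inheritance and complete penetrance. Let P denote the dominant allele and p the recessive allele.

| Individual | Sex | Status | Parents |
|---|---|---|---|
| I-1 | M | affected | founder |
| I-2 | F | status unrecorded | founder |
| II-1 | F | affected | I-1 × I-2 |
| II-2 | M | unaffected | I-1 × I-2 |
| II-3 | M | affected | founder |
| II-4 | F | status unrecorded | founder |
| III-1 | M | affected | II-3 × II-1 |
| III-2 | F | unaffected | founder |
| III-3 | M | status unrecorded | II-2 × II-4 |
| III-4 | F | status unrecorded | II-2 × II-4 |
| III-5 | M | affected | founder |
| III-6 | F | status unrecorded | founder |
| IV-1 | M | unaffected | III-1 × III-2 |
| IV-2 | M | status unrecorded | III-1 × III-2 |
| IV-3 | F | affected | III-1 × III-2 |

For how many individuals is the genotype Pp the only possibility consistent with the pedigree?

3

Obligate heterozygotes: I-1 is affected so carries P and passed p to II-2 (pp), so I-1 is Pp; III-1 is affected so carries P and passed p to IV-1 (pp), so III-1 is Pp; IV-3 is affected so carries P and received p from III-2 (pp), so IV-3 is Pp.
Every other individual is either homozygous by phenotype or has at least one consistent homozygous assignment, so the count is 3.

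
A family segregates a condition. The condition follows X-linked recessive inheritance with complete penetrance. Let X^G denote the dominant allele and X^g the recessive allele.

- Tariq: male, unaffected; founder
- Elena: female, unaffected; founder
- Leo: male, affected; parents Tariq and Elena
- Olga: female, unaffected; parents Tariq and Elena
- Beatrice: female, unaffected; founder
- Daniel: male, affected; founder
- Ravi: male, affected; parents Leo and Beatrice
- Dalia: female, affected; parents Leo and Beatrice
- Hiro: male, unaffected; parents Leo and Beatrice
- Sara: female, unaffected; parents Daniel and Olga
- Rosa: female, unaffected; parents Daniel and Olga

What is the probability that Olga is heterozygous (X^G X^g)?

Tariq is unaffected, so Tariq is X^G Y.
Elena is unaffected so carries G and passed g to Leo (X^g Y), so Elena is X^G X^g.
Their cross gives offspring ratios 1/2 X^G X^G : 1/2 X^G X^g. Conditioning on Olga being unaffected, P(X^G X^g) = 1/2 / 1 = 1/2 before taking Olga's own offspring into account.
Daniel is affected, so Daniel is X^g Y.
Now use Olga's offspring. Probability of each recorded status — unaffected daughter Sara: 1/2 if Olga is X^G X^g, 1 if X^G X^G; unaffected daughter Rosa: 1/2 if Olga is X^G X^g, 1 if X^G X^G.
Bayes: P(X^G X^g) = 1/2·1/4 / (1/2·1/4 + 1/2·1) = 1/5.

1/5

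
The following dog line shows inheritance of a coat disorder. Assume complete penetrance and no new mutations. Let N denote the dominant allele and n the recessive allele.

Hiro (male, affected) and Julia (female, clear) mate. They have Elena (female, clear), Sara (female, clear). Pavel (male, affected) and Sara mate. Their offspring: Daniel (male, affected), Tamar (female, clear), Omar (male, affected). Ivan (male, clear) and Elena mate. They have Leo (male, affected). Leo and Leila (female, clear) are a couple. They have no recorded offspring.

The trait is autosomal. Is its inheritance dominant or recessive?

Ivan and Elena are both clear yet have an affected child Leo. Under dominance, an affected child requires at least one affected parent, so the trait cannot be dominant.

recessive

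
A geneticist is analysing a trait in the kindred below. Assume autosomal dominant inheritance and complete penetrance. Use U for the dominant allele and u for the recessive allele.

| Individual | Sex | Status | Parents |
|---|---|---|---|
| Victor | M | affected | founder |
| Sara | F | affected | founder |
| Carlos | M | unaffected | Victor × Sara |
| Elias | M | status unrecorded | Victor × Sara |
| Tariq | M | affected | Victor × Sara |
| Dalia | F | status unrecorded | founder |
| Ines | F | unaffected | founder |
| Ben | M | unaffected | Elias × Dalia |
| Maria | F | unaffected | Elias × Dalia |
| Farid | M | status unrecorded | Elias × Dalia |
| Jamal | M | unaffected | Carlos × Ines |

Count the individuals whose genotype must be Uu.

Obligate heterozygotes: Victor is affected so carries U and passed u to Carlos (uu), so Victor is Uu; Sara is affected so carries U and passed u to Carlos (uu), so Sara is Uu.
Every other individual is either homozygous by phenotype or has at least one consistent homozygous assignment, so the count is 2.

2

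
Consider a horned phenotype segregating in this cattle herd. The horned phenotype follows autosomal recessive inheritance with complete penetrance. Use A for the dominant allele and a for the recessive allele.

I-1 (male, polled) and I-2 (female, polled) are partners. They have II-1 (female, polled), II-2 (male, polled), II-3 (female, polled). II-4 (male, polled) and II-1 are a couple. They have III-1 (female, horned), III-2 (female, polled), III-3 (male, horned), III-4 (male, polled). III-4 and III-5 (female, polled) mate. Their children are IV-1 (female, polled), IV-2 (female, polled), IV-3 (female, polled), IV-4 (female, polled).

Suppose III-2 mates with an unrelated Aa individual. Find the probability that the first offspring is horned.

1/6

II-4 is polled so carries A and passed a to III-1 (aa), so II-4 is Aa.
II-1 is polled so carries A and passed a to III-1 (aa), so II-1 is Aa.
III-2 is a polled offspring of II-4 (Aa) × II-1 (Aa), whose cross gives 1/4 AA : 1/2 Aa : 1/4 aa; conditioning on being polled, III-2 is AA with probability 1/3, Aa with probability 2/3.
Summing over parental genotype combinations, P(offspring is horned) = 2/3·1/4 = 1/6.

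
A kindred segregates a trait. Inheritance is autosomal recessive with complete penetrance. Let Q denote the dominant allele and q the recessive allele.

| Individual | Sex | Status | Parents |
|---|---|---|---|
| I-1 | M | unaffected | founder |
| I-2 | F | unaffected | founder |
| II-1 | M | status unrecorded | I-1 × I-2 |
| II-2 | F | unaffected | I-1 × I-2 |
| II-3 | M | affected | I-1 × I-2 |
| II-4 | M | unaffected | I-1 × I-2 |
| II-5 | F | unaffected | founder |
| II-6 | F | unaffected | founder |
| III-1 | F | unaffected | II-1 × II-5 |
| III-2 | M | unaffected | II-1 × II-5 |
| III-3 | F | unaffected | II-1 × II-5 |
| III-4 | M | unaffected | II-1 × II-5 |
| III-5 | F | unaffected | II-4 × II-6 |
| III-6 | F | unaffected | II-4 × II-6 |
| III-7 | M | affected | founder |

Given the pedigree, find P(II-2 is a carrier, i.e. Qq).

2/3

I-1 is unaffected so carries Q and passed q to II-3 (qq), so I-1 is Qq.
I-2 is unaffected so carries Q and passed q to II-3 (qq), so I-2 is Qq.
Their cross gives offspring ratios 1/4 QQ : 1/2 Qq : 1/4 qq. Conditioning on II-2 being unaffected, P(Qq) = 1/2 / 3/4 = 2/3.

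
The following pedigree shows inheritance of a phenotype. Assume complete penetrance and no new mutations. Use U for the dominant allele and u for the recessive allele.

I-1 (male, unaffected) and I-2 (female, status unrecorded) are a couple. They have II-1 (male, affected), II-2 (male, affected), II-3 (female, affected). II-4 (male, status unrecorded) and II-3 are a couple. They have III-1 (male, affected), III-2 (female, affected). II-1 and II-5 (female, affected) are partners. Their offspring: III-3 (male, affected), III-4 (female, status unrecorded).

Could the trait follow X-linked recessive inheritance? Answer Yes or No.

No

Under X-linked recessive, II-3 (affected, female) cannot arise from I-1 (unaffected) × I-2 (unrecorded).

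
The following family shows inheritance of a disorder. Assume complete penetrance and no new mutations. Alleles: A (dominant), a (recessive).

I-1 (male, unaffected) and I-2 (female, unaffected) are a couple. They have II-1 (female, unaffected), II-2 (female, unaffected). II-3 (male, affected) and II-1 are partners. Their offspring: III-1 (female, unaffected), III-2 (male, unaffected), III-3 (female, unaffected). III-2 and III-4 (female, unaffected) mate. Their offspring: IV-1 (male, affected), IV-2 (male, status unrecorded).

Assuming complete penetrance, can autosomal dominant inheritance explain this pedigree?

Under autosomal dominant, IV-1 (affected, male) cannot arise from III-2 (unaffected) × III-4 (unaffected).

No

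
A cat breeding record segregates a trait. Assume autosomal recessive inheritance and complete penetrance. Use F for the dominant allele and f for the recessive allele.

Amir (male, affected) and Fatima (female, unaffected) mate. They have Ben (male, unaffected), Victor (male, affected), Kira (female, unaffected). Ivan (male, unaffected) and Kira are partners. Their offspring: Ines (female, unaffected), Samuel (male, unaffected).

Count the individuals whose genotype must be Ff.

3

Obligate heterozygotes: Fatima is unaffected so carries F and passed f to Victor (ff), so Fatima is Ff; Ben is unaffected so carries F and received f from Amir (ff), so Ben is Ff; Kira is unaffected so carries F and received f from Amir (ff), so Kira is Ff.
Every other individual is either homozygous by phenotype or has at least one consistent homozygous assignment, so the count is 3.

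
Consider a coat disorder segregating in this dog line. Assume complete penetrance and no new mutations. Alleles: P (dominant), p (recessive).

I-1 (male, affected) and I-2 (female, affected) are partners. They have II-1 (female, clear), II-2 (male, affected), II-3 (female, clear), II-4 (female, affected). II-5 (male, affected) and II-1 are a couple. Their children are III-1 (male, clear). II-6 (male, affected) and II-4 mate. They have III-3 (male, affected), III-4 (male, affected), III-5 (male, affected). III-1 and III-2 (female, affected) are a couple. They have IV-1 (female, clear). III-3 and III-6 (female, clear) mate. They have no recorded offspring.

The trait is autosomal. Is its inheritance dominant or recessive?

dominant

I-1 and I-2 are both affected yet have a clear child II-1. Under a recessive model two affected parents are homozygous and every child would be affected, so the trait cannot be recessive.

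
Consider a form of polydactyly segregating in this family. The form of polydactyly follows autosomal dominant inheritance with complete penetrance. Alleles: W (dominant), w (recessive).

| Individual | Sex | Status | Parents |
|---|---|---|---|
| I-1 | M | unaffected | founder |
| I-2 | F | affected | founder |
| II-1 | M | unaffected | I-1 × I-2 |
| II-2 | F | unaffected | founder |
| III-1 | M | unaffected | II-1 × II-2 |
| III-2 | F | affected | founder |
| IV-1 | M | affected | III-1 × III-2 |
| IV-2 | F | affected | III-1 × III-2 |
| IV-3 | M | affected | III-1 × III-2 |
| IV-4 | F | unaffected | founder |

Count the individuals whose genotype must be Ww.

Obligate heterozygotes: I-2 is affected so carries W and passed w to II-1 (ww), so I-2 is Ww; IV-1 is affected so carries W and received w from III-1 (ww), so IV-1 is Ww; IV-2 is affected so carries W and received w from III-1 (ww), so IV-2 is Ww; IV-3 is affected so carries W and received w from III-1 (ww), so IV-3 is Ww.
Every other individual is either homozygous by phenotype or has at least one consistent homozygous assignment, so the count is 4.

4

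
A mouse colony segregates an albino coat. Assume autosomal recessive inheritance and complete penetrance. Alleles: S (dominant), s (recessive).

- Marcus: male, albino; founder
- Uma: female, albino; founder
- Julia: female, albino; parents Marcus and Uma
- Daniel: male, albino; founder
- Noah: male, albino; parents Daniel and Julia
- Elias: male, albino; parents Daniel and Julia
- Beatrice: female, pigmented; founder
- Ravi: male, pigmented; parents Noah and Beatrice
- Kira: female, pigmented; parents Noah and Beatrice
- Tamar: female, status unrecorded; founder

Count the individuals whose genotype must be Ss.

Obligate heterozygotes: Ravi is pigmented so carries S and received s from Noah (ss), so Ravi is Ss; Kira is pigmented so carries S and received s from Noah (ss), so Kira is Ss.
Every other individual is either homozygous by phenotype or has at least one consistent homozygous assignment, so the count is 2.

2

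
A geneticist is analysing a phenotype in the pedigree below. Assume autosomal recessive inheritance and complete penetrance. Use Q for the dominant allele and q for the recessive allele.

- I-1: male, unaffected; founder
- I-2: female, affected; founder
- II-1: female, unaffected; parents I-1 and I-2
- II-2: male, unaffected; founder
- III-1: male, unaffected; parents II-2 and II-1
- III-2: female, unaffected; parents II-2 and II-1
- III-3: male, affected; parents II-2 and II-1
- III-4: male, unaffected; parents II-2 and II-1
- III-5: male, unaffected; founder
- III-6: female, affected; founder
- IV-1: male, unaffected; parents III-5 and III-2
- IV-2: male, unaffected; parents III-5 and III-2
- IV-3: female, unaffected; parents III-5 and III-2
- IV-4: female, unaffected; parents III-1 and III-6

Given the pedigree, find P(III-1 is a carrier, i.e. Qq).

II-2 is unaffected so carries Q and passed q to III-3 (qq), so II-2 is Qq.
II-1 is unaffected so carries Q and received q from I-2 (qq), so II-1 is Qq.
Their cross gives offspring ratios 1/4 QQ : 1/2 Qq : 1/4 qq. Conditioning on III-1 being unaffected, P(Qq) = 1/2 / 3/4 = 2/3 before taking III-1's own offspring into account.
III-6 is affected, so III-6 is qq.
Now use III-1's offspring. Probability of each recorded status — unaffected daughter IV-4: 1/2 if III-1 is Qq, 1 if QQ.
Bayes: P(Qq) = 2/3·1/2 / (2/3·1/2 + 1/3·1) = 1/2.

1/2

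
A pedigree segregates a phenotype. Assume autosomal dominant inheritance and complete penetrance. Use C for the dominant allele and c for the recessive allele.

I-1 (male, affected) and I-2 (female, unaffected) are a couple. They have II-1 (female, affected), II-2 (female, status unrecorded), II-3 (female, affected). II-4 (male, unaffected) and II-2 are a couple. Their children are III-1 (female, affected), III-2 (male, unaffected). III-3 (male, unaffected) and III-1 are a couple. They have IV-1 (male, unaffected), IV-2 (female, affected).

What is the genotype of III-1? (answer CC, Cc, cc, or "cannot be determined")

Cc

From phenotype alone, III-1 is CC or Cc.
III-1 is affected so carries C and received c from II-4 (cc), so III-1 is Cc.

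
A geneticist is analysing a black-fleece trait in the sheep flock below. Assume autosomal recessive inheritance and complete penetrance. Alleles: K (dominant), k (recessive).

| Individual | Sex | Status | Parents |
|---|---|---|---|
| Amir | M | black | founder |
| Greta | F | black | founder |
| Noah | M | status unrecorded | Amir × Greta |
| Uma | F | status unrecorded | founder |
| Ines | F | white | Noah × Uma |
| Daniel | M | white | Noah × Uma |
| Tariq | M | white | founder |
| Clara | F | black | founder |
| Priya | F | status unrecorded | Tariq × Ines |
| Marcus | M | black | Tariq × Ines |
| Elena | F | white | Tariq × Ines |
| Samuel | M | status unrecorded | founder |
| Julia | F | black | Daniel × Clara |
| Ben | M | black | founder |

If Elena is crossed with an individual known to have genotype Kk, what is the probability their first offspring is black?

1/6

Tariq is white so carries K and passed k to Marcus (kk), so Tariq is Kk.
Ines is white so carries K and received k from Noah (kk), so Ines is Kk.
Elena is a white offspring of Tariq (Kk) × Ines (Kk), whose cross gives 1/4 KK : 1/2 Kk : 1/4 kk; conditioning on being white, Elena is KK with probability 1/3, Kk with probability 2/3.
Summing over parental genotype combinations, P(offspring is black) = 2/3·1/4 = 1/6.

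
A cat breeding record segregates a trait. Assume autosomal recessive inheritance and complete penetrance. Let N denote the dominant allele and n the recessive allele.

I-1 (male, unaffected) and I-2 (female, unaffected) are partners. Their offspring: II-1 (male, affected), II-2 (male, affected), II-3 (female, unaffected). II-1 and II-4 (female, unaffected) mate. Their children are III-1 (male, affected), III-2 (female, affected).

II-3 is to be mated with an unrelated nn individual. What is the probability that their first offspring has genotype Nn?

2/3

I-1 is unaffected so carries N and passed n to II-1 (nn), so I-1 is Nn.
I-2 is unaffected so carries N and passed n to II-1 (nn), so I-2 is Nn.
II-3 is an unaffected offspring of I-1 (Nn) × I-2 (Nn), whose cross gives 1/4 NN : 1/2 Nn : 1/4 nn; conditioning on being unaffected, II-3 is NN with probability 1/3, Nn with probability 2/3.
Summing over parental genotype combinations, P(offspring has genotype Nn) = 1/3·1 + 2/3·1/2 = 2/3.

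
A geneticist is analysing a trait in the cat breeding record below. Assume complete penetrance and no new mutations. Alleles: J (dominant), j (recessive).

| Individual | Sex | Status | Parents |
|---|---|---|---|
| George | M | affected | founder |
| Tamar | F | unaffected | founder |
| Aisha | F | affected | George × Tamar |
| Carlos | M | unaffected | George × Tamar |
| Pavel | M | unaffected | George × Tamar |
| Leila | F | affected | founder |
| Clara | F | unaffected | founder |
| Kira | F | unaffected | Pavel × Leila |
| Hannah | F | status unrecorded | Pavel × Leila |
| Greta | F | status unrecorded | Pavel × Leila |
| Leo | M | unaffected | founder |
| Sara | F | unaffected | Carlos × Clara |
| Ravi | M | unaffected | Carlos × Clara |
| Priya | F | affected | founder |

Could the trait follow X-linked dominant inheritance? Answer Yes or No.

Yes

A consistent assignment under X-linked dominant exists: George X^J Y, Tamar X^j X^j, Aisha X^J X^j, Carlos X^j Y, Pavel X^j Y, Leila X^J X^j, Clara X^j X^j, Kira X^j X^j, Hannah X^J X^j, Greta X^J X^j, Leo X^j Y, Sara X^j X^j, Ravi X^j Y, Priya X^J X^J.
In this assignment every recorded phenotype matches its genotype and every non-founder's genotype is obtainable from its parents' genotypes, so the pedigree is consistent.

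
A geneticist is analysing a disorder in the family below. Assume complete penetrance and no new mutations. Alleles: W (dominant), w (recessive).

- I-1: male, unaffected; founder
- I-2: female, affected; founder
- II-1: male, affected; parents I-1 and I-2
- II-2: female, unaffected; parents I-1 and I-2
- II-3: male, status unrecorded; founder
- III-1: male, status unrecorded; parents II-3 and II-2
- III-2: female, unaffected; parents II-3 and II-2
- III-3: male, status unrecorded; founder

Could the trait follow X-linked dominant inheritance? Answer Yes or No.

Yes

A consistent assignment under X-linked dominant exists: I-1 X^w Y, I-2 X^W X^w, II-1 X^W Y, II-2 X^w X^w, II-3 X^w Y, III-1 X^w Y, III-2 X^w X^w, III-3 X^W Y.
In this assignment every recorded phenotype matches its genotype and every non-founder's genotype is obtainable from its parents' genotypes, so the pedigree is consistent.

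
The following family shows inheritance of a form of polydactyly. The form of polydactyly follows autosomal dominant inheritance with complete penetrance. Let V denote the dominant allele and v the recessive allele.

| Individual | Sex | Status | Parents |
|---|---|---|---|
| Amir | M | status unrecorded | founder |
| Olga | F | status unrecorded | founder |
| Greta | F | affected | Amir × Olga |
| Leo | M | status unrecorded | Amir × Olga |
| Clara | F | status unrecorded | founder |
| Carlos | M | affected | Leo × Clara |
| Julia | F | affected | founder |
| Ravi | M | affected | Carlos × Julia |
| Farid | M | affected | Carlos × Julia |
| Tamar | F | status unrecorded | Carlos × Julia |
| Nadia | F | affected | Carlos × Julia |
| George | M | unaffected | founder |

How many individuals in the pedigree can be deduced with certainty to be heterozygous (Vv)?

No individual's genotype is forced to Vv by the pedigree, so the count is 0.

0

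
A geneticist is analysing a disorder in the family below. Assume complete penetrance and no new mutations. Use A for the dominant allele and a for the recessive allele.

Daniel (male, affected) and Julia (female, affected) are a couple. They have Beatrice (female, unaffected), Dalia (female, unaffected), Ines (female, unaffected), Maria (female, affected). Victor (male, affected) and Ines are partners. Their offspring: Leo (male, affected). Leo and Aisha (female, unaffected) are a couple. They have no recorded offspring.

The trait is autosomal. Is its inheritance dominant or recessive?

Daniel and Julia are both affected yet have an unaffected child Beatrice. Under a recessive model two affected parents are homozygous and every child would be affected, so the trait cannot be recessive.

dominant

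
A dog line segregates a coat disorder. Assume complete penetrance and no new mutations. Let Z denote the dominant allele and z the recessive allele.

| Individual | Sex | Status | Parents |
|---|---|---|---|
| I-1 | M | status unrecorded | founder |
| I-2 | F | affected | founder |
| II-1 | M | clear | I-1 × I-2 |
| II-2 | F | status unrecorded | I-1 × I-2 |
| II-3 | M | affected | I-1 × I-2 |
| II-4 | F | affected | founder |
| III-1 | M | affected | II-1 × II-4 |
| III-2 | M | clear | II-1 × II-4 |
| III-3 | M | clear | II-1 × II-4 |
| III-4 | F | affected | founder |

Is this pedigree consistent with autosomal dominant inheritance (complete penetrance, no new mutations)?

A consistent assignment under autosomal dominant exists: I-1 Zz, I-2 Zz, II-1 zz, II-2 ZZ, II-3 ZZ, II-4 Zz, III-1 Zz, III-2 zz, III-3 zz, III-4 ZZ.
In this assignment every recorded phenotype matches its genotype and every non-founder's genotype is obtainable from its parents' genotypes, so the pedigree is consistent.

Yes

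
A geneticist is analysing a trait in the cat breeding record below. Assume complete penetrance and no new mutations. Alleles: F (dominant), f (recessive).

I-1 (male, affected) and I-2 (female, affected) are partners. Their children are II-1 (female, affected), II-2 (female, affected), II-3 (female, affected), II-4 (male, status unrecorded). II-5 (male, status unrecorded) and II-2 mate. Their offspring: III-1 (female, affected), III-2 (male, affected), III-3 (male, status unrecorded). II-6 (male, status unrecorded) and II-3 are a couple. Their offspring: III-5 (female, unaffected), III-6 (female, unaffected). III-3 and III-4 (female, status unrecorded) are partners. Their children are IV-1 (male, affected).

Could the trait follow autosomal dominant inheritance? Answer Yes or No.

A consistent assignment under autosomal dominant exists: I-1 FF, I-2 Ff, II-1 FF, II-2 FF, II-3 Ff, II-4 FF, II-5 FF, II-6 Ff, III-1 FF, III-2 FF, III-3 FF, III-4 FF, III-5 ff, III-6 ff, IV-1 FF.
In this assignment every recorded phenotype matches its genotype and every non-founder's genotype is obtainable from its parents' genotypes, so the pedigree is consistent.

Yes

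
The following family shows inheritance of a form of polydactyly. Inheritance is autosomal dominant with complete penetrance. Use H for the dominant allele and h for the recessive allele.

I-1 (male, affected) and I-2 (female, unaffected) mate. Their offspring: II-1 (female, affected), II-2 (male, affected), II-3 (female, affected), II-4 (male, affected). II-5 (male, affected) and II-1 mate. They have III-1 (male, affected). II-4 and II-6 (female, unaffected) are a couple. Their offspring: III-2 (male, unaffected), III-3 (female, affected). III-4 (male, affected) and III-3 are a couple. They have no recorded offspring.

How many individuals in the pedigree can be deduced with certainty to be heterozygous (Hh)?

5

Obligate heterozygotes: II-1 is affected so carries H and received h from I-2 (hh), so II-1 is Hh; II-2 is affected so carries H and received h from I-2 (hh), so II-2 is Hh; II-3 is affected so carries H and received h from I-2 (hh), so II-3 is Hh; II-4 is affected so carries H and received h from I-2 (hh), so II-4 is Hh; III-3 is affected so carries H and received h from II-6 (hh), so III-3 is Hh.
Every other individual is either homozygous by phenotype or has at least one consistent homozygous assignment, so the count is 5.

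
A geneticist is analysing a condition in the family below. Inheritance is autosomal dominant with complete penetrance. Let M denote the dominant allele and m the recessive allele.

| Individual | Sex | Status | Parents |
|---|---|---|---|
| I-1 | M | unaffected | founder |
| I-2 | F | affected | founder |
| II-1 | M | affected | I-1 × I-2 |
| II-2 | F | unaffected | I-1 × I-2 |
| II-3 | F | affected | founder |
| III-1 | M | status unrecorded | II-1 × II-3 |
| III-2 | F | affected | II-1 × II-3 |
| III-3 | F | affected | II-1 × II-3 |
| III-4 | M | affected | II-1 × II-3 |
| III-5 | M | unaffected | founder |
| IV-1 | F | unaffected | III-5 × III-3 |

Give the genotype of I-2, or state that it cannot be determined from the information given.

Mm

From phenotype alone, I-2 is MM or Mm.
I-2 is affected so carries M and passed m to II-2 (mm), so I-2 is Mm.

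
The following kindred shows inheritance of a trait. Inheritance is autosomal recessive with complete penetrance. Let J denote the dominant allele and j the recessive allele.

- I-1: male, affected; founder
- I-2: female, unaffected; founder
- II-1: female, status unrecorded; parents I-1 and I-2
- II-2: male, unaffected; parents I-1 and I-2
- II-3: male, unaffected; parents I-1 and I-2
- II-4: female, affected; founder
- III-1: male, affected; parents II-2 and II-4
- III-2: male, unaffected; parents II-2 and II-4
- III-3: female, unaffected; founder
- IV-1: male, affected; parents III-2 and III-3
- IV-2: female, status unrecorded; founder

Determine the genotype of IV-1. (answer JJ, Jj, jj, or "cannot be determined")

jj

IV-1 is affected, so IV-1 is jj.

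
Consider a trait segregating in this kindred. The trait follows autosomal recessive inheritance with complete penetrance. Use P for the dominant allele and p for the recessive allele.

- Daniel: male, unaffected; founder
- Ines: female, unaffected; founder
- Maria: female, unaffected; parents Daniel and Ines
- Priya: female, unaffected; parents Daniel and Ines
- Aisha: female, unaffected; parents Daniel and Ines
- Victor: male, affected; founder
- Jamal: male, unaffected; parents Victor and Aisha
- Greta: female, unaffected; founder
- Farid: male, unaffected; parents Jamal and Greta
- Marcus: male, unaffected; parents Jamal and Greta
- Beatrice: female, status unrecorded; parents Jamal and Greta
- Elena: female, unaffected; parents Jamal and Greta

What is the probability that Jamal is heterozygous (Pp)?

Jamal is unaffected so carries P and received p from Victor (pp), so Jamal is Pp, giving P(Pp) = 1.

1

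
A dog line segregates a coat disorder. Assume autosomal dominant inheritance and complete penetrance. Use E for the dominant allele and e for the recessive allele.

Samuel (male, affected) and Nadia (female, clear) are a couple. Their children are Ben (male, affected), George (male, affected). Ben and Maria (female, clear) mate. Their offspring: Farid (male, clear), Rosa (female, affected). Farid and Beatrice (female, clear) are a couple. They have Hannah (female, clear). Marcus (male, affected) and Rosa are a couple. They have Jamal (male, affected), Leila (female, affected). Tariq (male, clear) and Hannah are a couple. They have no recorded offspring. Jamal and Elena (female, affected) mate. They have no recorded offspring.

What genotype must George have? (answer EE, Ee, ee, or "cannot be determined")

From phenotype alone, George is EE or Ee.
George is affected so carries E and received e from Nadia (ee), so George is Ee.

Ee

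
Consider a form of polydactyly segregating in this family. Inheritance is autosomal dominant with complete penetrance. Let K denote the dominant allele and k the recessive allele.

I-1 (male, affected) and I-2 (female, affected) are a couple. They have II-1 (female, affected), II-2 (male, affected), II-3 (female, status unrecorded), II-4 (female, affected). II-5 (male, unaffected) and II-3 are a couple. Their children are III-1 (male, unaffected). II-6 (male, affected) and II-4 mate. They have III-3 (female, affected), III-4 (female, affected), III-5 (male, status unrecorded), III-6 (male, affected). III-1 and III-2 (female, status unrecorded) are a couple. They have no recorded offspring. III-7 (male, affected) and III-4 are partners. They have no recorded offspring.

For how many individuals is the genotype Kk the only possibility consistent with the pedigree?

0

No individual's genotype is forced to Kk by the pedigree, so the count is 0.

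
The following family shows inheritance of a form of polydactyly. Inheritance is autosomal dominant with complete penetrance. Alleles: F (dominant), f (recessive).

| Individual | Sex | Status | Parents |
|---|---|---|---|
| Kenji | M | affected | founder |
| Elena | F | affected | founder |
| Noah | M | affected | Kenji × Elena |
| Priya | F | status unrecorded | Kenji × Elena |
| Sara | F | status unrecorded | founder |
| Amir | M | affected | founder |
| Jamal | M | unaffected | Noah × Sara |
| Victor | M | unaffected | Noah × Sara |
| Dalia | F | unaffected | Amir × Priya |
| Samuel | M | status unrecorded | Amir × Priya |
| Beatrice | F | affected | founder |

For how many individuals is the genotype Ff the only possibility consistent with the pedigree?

Obligate heterozygotes: Noah is affected so carries F and passed f to Jamal (ff), so Noah is Ff; Amir is affected so carries F and passed f to Dalia (ff), so Amir is Ff.
Every other individual is either homozygous by phenotype or has at least one consistent homozygous assignment, so the count is 2.

2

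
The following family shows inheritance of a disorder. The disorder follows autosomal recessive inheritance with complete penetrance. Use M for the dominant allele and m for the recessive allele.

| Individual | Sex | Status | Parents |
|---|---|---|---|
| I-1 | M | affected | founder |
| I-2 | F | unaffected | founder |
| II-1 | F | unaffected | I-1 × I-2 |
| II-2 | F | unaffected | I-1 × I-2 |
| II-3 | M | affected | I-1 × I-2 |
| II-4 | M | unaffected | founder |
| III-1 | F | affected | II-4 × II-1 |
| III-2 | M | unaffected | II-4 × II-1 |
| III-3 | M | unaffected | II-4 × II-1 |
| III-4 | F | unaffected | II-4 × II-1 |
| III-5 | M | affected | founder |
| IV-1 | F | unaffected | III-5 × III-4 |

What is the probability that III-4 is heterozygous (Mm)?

1/2

II-4 is unaffected so carries M and passed m to III-1 (mm), so II-4 is Mm.
II-1 is unaffected so carries M and received m from I-1 (mm), so II-1 is Mm.
Their cross gives offspring ratios 1/4 MM : 1/2 Mm : 1/4 mm. Conditioning on III-4 being unaffected, P(Mm) = 1/2 / 3/4 = 2/3 before taking III-4's own offspring into account.
III-5 is affected, so III-5 is mm.
Now use III-4's offspring. Probability of each recorded status — unaffected daughter IV-1: 1/2 if III-4 is Mm, 1 if MM.
Bayes: P(Mm) = 2/3·1/2 / (2/3·1/2 + 1/3·1) = 1/2.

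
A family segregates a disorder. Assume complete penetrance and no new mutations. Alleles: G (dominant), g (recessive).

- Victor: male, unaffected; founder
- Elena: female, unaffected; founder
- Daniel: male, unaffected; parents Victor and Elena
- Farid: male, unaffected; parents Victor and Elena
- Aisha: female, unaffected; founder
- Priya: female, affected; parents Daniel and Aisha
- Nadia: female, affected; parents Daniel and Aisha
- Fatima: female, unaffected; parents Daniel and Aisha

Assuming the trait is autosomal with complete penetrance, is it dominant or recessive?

recessive

Daniel and Aisha are both unaffected yet have an affected child Priya. Under dominance, an affected child requires at least one affected parent, so the trait cannot be dominant.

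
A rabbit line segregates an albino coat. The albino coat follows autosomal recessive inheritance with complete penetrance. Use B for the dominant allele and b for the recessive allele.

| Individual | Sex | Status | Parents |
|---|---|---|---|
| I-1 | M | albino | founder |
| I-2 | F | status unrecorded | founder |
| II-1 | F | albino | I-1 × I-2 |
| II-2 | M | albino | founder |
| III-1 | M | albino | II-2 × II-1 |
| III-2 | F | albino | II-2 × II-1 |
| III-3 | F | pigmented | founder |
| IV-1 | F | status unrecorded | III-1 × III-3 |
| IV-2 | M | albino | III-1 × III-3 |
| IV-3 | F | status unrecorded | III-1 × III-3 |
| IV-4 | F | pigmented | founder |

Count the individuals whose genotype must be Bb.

1

Obligate heterozygotes: III-3 is pigmented so carries B and passed b to IV-2 (bb), so III-3 is Bb.
Every other individual is either homozygous by phenotype or has at least one consistent homozygous assignment, so the count is 1.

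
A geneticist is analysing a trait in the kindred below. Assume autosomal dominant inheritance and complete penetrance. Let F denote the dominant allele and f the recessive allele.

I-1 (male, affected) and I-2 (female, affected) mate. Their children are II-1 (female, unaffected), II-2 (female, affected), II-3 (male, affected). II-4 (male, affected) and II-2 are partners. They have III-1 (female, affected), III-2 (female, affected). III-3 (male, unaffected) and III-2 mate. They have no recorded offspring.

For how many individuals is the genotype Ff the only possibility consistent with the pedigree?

2

Obligate heterozygotes: I-1 is affected so carries F and passed f to II-1 (ff), so I-1 is Ff; I-2 is affected so carries F and passed f to II-1 (ff), so I-2 is Ff.
Every other individual is either homozygous by phenotype or has at least one consistent homozygous assignment, so the count is 2.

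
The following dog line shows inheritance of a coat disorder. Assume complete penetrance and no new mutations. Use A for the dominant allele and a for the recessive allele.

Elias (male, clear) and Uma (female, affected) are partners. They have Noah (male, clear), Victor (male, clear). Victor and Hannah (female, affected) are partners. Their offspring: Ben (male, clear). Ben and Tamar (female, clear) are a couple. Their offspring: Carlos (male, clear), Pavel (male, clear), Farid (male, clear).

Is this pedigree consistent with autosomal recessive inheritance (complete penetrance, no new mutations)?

Yes

A consistent assignment under autosomal recessive exists: Elias AA, Uma aa, Noah Aa, Victor Aa, Hannah aa, Ben Aa, Tamar AA, Carlos AA, Pavel AA, Farid AA.
In this assignment every recorded phenotype matches its genotype and every non-founder's genotype is obtainable from its parents' genotypes, so the pedigree is consistent.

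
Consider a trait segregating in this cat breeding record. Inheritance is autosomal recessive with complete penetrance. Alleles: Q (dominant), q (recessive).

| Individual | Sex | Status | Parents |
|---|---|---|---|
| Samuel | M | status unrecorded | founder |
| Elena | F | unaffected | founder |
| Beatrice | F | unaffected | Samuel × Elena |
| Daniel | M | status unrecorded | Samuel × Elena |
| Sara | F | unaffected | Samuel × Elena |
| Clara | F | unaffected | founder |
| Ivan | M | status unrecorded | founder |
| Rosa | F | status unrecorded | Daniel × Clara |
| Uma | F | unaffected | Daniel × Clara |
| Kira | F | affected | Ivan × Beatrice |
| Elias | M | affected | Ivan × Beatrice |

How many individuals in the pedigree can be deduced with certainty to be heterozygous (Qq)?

Obligate heterozygotes: Beatrice is unaffected so carries Q and passed q to Kira (qq), so Beatrice is Qq.
Every other individual is either homozygous by phenotype or has at least one consistent homozygous assignment, so the count is 1.

1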